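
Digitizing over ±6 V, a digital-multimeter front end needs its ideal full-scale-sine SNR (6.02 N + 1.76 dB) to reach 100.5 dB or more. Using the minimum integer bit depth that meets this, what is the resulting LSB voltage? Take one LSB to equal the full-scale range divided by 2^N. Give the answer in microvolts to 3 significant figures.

91.6 µV

The full-scale span is 6 − (-6) = 12 V.
N ≥ (100.5 − 1.76)/6.02 = 16.402 → N_min = 17.
LSB = 12 V / 2^17 = 91.6 µV.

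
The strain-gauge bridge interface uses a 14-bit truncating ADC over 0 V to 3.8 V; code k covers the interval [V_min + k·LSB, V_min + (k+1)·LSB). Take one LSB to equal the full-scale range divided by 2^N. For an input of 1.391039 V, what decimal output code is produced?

Range is 3.8 V. LSB = 3.8 V / 2^14 ≈ 231.9 µV.
(V_in − V_min) × 2^14/range = (1.391039 − (0)) × 16384/3.8 = 5997.574.
Floor → code = 5997.

5997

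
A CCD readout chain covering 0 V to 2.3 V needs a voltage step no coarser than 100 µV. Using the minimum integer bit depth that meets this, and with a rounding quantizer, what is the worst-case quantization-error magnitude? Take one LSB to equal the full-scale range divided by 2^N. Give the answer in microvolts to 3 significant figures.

35.1 µV

Full-scale range = 2.3 V.
2.3 V / 100 µV = 23000. Since 2^14 = 16384 and 2^15 = 32768, N = 15.
One LSB is 2.3 V / 32768 = 70.190 µV.
Max error for round-to-nearest is LSB/2 = 35.1 µV.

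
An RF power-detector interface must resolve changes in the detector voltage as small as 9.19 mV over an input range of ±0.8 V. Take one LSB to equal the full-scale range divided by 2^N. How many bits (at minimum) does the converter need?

Range = 0.8 − (-0.8) = 1.6 V.
1.6 V / 9.19 mV = 174.1. Since 2^7 = 128 and 2^8 = 256, N = 8.

8 bits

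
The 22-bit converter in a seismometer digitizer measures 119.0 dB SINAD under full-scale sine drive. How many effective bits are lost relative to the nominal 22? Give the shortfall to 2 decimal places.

2.52 bits

Effective bits = (119.0 − 1.76)/6.02 = 19.4751.
22 − 19.4751 = 2.52 bits below nominal.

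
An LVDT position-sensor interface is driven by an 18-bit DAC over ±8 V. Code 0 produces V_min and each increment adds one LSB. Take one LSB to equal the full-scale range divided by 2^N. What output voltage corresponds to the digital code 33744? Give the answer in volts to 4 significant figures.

-5.940 V

The full-scale span is 8 − (-8) = 16 V. LSB = 16 V / 2^18.
Output = V_min + (33744/262144) × range = -8 + 0.128723 × 16 V
      = -8 V + 2.05957 V = -5.94043 V.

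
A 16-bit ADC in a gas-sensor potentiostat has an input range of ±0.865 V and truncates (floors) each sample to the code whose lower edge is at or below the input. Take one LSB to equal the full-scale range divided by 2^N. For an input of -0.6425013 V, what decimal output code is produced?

8428

Range = 0.865 − (-0.865) = 1.73 V. LSB = 1.73 V / 2^16 ≈ 26.40 µV.
(V_in − V_min) × 2^16/range = (-0.6425013 − (-0.865)) × 65536/1.73 = 8428.714.
Floor → code = 8428.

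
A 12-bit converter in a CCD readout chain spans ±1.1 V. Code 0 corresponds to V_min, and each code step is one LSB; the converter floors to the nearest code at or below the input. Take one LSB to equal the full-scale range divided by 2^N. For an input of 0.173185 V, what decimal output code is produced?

2370

The full-scale span is 1.1 − (-1.1) = 2.2 V. LSB = 2.2 V / 2^12 ≈ 0.5371 mV.
(V_in − V_min) × 2^12/range = (0.173185 − (-1.1)) × 4096/2.2 = 2370.439.
Floor → code = 2370.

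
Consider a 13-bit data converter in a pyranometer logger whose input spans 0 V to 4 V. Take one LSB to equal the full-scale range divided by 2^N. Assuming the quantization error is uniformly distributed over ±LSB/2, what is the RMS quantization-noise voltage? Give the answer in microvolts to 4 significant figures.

141.0 µV

Span = 4 V.
One LSB is 4 V / 8192 = 488.281 µV.
V_rms = LSB/√12 = 488.281 µV / √12 = 141.0 µV.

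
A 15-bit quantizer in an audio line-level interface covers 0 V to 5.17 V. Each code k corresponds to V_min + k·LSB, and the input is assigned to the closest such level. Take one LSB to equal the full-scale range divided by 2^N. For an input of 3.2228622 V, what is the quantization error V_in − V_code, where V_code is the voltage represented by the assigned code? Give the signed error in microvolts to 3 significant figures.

Range is 5.17 V. LSB = 5.17 V / 2^15 ≈ 157.8 µV.
(3.2228622 − (0)) / LSB = 3.2228622 × 32768/5.17 = 20426.8372. Nearest integer: k = 20427.
Reconstructed level: 0 + 20427 × 5.17/32768 V = 3.2228878784 V.
V_in − V_code = 3.2228622 − (3.2228878784) = −25.7 µV.

−25.7 µV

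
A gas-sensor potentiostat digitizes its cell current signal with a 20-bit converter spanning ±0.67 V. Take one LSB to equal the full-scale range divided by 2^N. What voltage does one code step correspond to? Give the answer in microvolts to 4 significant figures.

The full-scale span is 0.67 − (-0.67) = 1.34 V.
There are 2^20 = 1048576 steps.
LSB = 1.34 V ÷ 2^20 = 1.34/1048576 V = 1.278 µV.

1.278 µV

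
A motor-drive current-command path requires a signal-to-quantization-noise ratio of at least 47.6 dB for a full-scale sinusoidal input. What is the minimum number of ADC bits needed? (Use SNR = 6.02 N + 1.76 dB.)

8 bits

Solving 6.02 N ≥ 47.6 − 1.76: N ≥ 7.615. Round up → N = 8.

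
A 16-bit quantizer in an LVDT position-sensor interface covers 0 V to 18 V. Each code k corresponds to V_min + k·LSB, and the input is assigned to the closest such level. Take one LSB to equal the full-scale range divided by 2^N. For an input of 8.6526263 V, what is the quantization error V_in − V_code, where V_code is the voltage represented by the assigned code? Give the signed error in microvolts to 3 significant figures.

Full-scale range = 18 V. LSB = 18 V / 2^16 ≈ 274.7 µV.
Position in LSBs: (8.6526263 − (0)) × 65536/18 = 31503.2510; rounding gives k = 31503.
V_code = 0 + (31503/65536) × 18 = 8.6525573730 V.
Error = V_in − V_code = 8.6526263 − (8.6525573730) = +68.9 µV.

+68.9 µV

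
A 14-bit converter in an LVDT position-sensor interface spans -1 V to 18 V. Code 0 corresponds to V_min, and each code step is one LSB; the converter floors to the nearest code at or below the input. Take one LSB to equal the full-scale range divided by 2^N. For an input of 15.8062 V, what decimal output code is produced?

14492

Range = 18 − (-1) = 19 V. LSB = 19 V / 2^14 ≈ 1.160 mV.
code = ⌊(V_in − V_min)/LSB⌋ = ⌊(V_in − V_min) × 2^14 / range⌋
     = ⌊(15.8062 − (-1)) × 16384 / 19⌋ = ⌊16.8062 × 16384/19⌋
     = ⌊14492.252⌋ = 14492.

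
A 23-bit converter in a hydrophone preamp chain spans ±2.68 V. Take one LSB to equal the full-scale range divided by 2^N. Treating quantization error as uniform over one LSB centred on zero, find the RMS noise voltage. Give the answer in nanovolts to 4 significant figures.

Full-scale range = 2.68 V − (-2.68 V) = 5.36 V.
LSB = 5.36 V / 2^23 = 0.638962 µV.
V_rms = LSB/√12 = 0.638962 µV / √12 = 184.5 nV.

184.5 nV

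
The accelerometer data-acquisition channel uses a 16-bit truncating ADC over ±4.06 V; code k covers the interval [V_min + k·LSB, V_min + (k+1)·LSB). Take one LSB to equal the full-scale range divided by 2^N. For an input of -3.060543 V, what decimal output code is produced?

Range = 4.06 − (-4.06) = 8.12 V. LSB = 8.12 V / 2^16 ≈ 123.9 µV.
(V_in − V_min) × 2^16/range = (-3.060543 − (-4.06)) × 65536/8.12 = 8066.553.
Floor → code = 8066.

8066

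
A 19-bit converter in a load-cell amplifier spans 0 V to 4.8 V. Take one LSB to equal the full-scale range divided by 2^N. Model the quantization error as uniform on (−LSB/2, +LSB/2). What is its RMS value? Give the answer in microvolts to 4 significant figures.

2.643 µV

V_FS = 4.8 V.
Step size = 4.8/524288 V = 9.15527 µV.
RMS of a uniform error over width LSB is LSB/√12 = 2.643 µV.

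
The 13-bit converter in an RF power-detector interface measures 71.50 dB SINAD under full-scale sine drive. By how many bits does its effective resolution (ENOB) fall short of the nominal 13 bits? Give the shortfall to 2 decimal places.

1.42 bits

Effective bits = (71.50 − 1.76)/6.02 = 11.5847.
Lost resolution: 13 − 11.5847 = 1.4153 bits.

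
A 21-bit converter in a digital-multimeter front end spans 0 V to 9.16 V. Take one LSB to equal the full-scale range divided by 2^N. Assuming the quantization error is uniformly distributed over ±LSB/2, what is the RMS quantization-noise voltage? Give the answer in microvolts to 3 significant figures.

1.26 µV

Span = 9.16 V.
One LSB is 9.16 V / 2097152 = 4.3678 µV.
σ_q = LSB/√12 = 4.3678 µV/3.4641 = 1.26 µV.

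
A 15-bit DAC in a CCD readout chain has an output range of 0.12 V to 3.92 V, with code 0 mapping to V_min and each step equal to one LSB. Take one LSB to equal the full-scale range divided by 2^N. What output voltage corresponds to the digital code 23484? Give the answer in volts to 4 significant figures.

Span: 3.92 V − (0.12 V) = 3.8 V. LSB = 3.8 V / 2^15.
V_out = V_min + code × LSB = 0.12 V + 23484 × 3.8 V / 32768
      = 0.12 + 2.72336 = 2.84336 V.

2.843 V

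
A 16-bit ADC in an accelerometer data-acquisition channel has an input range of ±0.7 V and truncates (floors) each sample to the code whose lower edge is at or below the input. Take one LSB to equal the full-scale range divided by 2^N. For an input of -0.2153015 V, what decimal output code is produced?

22689

Span: 0.7 V − (-0.7 V) = 1.4 V. LSB = 1.4 V / 2^16 ≈ 21.36 µV.
code = ⌊(V_in − V_min)/LSB⌋ = ⌊(V_in − V_min) × 2^16 / range⌋
     = ⌊(-0.2153015 − (-0.7)) × 65536 / 1.4⌋ = ⌊0.4846985 × 65536/1.4⌋
     = ⌊22689.429⌋ = 22689.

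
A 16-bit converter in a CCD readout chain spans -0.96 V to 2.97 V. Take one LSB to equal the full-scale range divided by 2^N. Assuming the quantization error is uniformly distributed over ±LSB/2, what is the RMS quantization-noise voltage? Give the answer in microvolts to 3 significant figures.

17.3 µV

The full-scale span is 2.97 − (-0.96) = 3.93 V.
LSB = 3.93 V / 2^16 = 59.967 µV.
For a uniform distribution on [−LSB/2, +LSB/2], V_rms = LSB/√12 = 59.967 µV/3.4641 = 17.3 µV.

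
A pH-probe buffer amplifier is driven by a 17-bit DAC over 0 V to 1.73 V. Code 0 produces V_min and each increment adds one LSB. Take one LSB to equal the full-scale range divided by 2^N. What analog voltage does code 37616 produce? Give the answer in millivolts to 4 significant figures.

496.5 mV

Span = 1.73 V. LSB = 1.73 V / 2^17.
V_out = 0 + 37616 × (1.73/131072) V
      = 0 + 0.496488 = 0.496488 V.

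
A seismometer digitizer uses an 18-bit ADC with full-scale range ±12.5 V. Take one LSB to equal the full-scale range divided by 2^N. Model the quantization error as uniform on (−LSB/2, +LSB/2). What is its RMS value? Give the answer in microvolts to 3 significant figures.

27.5 µV

Full-scale range = 12.5 V − (-12.5 V) = 25 V.
One LSB is 25 V / 262144 = 95.367 µV.
σ_q = LSB/√12 = 95.367 µV/3.4641 = 27.5 µV.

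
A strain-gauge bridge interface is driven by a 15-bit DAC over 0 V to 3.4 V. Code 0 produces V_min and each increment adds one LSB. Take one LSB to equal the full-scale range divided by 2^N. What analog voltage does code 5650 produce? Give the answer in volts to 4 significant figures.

V_FS = 3.4 V. LSB = 3.4 V / 2^15.
V_out = V_min + code × LSB = 0 V + 5650 × 3.4 V / 32768
      = 0 V + 0.586243 V = 0.586243 V.

0.5862 V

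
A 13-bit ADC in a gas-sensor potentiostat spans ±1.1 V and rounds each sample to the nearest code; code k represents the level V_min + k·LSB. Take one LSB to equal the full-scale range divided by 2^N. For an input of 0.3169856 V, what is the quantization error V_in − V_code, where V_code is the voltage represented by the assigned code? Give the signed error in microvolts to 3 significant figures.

+91.1 µV

The full-scale span is 1.1 − (-1.1) = 2.2 V. LSB = 2.2 V / 2^13 ≈ 268.6 µV.
Position in LSBs: (0.3169856 − (-1.1)) × 8192/2.2 = 5276.3391; rounding gives k = 5276.
Reconstructed level: -1.1 + 5276 × 2.2/8192 V = 0.3168945313 V.
Error = V_in − V_code = 0.3169856 − (0.3168945313) = +91.1 µV.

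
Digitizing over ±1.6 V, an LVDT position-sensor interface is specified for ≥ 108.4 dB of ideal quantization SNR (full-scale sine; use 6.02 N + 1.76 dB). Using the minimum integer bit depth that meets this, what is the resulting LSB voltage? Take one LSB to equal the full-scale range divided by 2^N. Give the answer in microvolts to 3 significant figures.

The full-scale span is 1.6 − (-1.6) = 3.2 V.
6.02 N + 1.76 ≥ 108.4 gives N ≥ 17.714, so the minimum integer is 18.
One LSB is 3.2 V / 262144 = 12.2 µV.

12.2 µV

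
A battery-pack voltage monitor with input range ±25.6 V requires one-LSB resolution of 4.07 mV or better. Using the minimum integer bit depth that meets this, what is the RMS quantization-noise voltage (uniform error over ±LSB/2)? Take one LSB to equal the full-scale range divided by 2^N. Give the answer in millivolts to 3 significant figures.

Range = 25.6 − (-25.6) = 51.2 V.
51.2 V / 4.07 mV = 12580. Since 2^13 = 8192 and 2^14 = 16384, N = 14.
Step size = 51.2/16384 V = 3.1250 mV.
σ_q = LSB/√12 = 3.1250 mV/3.4641 = 0.902 mV.

0.902 mV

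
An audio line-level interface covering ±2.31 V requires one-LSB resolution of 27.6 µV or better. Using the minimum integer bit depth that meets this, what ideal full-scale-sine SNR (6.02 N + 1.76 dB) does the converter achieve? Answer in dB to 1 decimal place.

110.1 dB

Span: 2.31 V − (-2.31 V) = 4.62 V.
Need 2^N ≥ 4.62 V / 27.6 µV = 167400 → N_min = 18.
SNR = 6.02 × 18 + 1.76 = 110.12 dB.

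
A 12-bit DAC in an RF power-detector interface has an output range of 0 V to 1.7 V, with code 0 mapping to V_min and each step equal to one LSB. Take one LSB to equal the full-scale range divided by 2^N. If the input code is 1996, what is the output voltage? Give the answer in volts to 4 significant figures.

Span = 1.7 V. LSB = 1.7 V / 2^12.
V_out = 0 + 1996 × (1.7/4096) V
      = 0 V + 0.828418 V = 0.828418 V.

0.8284 V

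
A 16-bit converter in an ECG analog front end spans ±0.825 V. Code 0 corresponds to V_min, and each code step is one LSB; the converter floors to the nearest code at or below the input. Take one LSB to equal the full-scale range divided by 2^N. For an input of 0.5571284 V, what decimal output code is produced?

54896

Span: 0.825 V − (-0.825 V) = 1.65 V. LSB = 1.65 V / 2^16 ≈ 25.18 µV.
(V_in − V_min) × 2^16/range = (0.5571284 − (-0.825)) × 65536/1.65 = 54896.465.
Floor → code = 54896.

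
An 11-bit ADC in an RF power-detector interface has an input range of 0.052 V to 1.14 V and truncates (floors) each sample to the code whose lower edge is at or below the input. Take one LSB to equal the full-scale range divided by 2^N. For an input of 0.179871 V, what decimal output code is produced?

240

The full-scale span is 1.14 − (0.052) = 1.088 V. LSB = 1.088 V / 2^11 ≈ 0.5312 mV.
(V_in − V_min) × 2^11/range = (0.179871 − (0.052)) × 2048/1.088 = 240.698.
Floor → code = 240.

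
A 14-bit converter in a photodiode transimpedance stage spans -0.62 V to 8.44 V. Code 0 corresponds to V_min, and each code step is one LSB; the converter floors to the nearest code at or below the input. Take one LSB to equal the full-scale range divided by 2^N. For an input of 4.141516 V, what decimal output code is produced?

Span: 8.44 V − (-0.62 V) = 9.06 V. LSB = 9.06 V / 2^14 ≈ 0.5530 mV.
(V_in − V_min) × 2^14/range = (4.141516 − (-0.62)) × 16384/9.06 = 8610.671.
Floor → code = 8610.

8610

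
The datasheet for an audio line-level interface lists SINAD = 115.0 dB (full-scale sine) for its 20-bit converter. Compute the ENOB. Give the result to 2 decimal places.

ENOB = (SINAD − 1.76) / 6.02 = (115.0 − 1.76) / 6.02 = 113.24 / 6.02 = 18.8106.

18.81 bits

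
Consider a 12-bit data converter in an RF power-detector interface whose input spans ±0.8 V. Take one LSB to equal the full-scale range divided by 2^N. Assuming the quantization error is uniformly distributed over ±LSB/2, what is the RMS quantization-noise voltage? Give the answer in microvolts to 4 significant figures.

112.8 µV

Full-scale range = 0.8 V − (-0.8 V) = 1.6 V.
One LSB is 1.6 V / 4096 = 390.625 µV.
σ_q = LSB/√12 = 390.625 µV/3.4641 = 112.8 µV.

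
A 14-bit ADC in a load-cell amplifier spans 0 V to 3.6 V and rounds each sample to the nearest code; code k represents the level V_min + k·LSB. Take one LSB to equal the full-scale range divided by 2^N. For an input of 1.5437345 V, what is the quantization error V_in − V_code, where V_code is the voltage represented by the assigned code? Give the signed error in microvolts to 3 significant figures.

−64.3 µV

V_FS = 3.6 V. LSB = 3.6 V / 2^14 ≈ 219.7 µV.
(1.5437345 − (0)) / LSB = 1.5437345 × 16384/3.6 = 7025.7072. Nearest integer: k = 7026.
V_code = V_min + k × range/2^14 = 0 + 7026 × 3.6/16384 = 1.5437988281 V.
V_in − V_code = 1.5437345 − (1.5437988281) = −64.3 µV.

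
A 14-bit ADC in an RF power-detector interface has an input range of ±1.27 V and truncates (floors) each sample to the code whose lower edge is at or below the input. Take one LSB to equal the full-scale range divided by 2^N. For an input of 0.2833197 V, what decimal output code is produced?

Full-scale range = 1.27 V − (-1.27 V) = 2.54 V. LSB = 2.54 V / 2^14 ≈ 155.0 µV.
V_in − V_min = 0.2833197 − (-1.27) = 1.5533197 V.
Divide by LSB: 1.5533197 × 16384/2.54 = 10019.5236.
Truncating gives code 10019.

10019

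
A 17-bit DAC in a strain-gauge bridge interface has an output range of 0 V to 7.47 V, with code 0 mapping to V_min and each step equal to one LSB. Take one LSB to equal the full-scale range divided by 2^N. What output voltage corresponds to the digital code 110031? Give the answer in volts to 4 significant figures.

6.271 V

Full-scale range = 7.47 V. LSB = 7.47 V / 2^17.
V_out = V_min + code × LSB = 0 V + 110031 × 7.47 V / 131072
      = 0 + 6.27084 = 6.27084 V.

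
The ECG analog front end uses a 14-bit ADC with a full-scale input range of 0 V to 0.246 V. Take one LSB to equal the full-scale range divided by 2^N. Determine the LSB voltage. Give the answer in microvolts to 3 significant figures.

15.0 µV

Span = 0.246 V.
2^14 = 16384 levels.
LSB = 0.246 V / 2^14 = 15.0 µV.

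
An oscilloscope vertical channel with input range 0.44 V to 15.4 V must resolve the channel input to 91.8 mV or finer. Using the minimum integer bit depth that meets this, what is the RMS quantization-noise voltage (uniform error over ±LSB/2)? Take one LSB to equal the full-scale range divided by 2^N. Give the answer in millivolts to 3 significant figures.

16.9 mV

The full-scale span is 15.4 − (0.44) = 14.96 V.
Required number of levels: 14.96/91.8 mV = 162.96; smallest N with 2^N ≥ that is 8.
One LSB is 14.96 V / 256 = 58.438 mV.
RMS noise = LSB/√12 = 16.9 mV.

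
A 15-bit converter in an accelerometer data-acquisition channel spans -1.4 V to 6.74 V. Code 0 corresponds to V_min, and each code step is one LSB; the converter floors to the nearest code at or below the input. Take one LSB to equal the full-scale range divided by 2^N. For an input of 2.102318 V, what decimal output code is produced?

14098

Range = 6.74 − (-1.4) = 8.14 V. LSB = 8.14 V / 2^15 ≈ 248.4 µV.
code = ⌊(V_in − V_min)/LSB⌋ = ⌊(V_in − V_min) × 2^15 / range⌋
     = ⌊(2.102318 − (-1.4)) × 32768 / 8.14⌋ = ⌊3.502318 × 32768/8.14⌋
     = ⌊14098.766⌋ = 14098.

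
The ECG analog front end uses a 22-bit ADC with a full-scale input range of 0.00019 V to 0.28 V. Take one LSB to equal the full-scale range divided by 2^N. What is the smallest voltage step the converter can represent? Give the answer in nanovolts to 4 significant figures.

66.71 nV

The full-scale span is 0.28 − (0.00019) = 0.27981 V.
2^22 = 4194304 levels.
LSB = 0.27981 V / 2^22 = 66.71 nV.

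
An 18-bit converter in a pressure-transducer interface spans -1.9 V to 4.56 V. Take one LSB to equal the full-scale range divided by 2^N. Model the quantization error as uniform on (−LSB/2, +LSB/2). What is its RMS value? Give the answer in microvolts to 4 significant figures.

7.114 µV

Span: 4.56 V − (-1.9 V) = 6.46 V.
One LSB is 6.46 V / 262144 = 24.6429 µV.
V_rms = LSB/√12 = 24.6429 µV / √12 = 7.114 µV.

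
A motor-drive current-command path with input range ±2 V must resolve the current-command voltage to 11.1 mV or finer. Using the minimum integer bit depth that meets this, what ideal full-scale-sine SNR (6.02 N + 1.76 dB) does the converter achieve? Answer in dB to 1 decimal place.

55.9 dB

The full-scale span is 2 − (-2) = 4 V.
4 V / 11.1 mV = 360.4. Since 2^8 = 256 and 2^9 = 512, N = 9.
6.02(9) + 1.76 = 55.94 dB.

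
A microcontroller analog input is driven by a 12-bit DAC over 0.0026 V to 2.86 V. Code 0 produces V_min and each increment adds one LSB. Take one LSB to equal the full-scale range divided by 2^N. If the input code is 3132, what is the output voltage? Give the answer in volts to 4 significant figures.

The full-scale span is 2.86 − (0.0026) = 2.8574 V. LSB = 2.8574 V / 2^12.
Output = V_min + (3132/4096) × range = 0.0026 + 0.764648 × 2.8574 V
      = 0.0026 + 2.18491 = 2.18751 V.

2.188 V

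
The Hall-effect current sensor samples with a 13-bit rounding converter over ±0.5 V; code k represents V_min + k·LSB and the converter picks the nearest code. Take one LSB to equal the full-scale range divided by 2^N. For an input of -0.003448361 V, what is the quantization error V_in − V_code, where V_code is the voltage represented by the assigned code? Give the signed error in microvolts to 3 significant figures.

Range = 0.5 − (-0.5) = 1 V. LSB = 1 V / 2^13 ≈ 122.1 µV.
(V_in − V_min)/LSB = (-0.003448361 − (-0.5)) × 8192/1 = 4067.7510 → nearest code k = 4068.
V_code = V_min + k × range/2^13 = -0.5 + 4068 × 1/8192 = -0.003417968750 V.
Error = V_in − V_code = -0.003448361 − (-0.003417968750) = −30.4 µV.

−30.4 µV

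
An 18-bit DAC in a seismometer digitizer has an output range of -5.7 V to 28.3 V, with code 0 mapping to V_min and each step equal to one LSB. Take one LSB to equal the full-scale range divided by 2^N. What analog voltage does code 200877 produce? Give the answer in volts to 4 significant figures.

20.35 V

The full-scale span is 28.3 − (-5.7) = 34 V. LSB = 34 V / 2^18.
V_out = V_min + code × LSB = -5.7 V + 200877 × 34 V / 262144
      = -5.7 V + 26.0537 V = 20.3537 V.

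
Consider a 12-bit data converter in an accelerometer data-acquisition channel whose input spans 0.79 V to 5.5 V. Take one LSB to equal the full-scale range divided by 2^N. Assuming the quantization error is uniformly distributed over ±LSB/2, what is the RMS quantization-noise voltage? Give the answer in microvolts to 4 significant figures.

331.9 µV

Range = 5.5 − (0.79) = 4.71 V.
One LSB is 4.71 V / 4096 = 1.14990 mV.
V_rms = LSB/√12 = 1.14990 mV / √12 = 331.9 µV.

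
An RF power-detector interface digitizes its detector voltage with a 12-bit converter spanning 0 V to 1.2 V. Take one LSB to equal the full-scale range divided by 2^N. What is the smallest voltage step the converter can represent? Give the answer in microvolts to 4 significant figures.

293.0 µV

V_FS = 1.2 V.
2^12 = 4096 levels.
One LSB is 1.2 V / 4096 = 293.0 µV.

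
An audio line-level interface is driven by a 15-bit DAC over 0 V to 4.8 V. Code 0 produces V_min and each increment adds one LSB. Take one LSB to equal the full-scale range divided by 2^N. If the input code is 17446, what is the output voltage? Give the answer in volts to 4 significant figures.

2.556 V

Span = 4.8 V. LSB = 4.8 V / 2^15.
V_out = V_min + code × LSB = 0 V + 17446 × 4.8 V / 32768
      = 0 + 2.55557 = 2.55557 V.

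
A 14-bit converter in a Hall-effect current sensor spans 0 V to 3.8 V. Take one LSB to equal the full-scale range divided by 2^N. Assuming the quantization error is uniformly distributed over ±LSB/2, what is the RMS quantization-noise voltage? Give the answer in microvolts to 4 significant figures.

66.95 µV

Full-scale range = 3.8 V.
Step size = 3.8/16384 V = 231.934 µV.
V_rms = LSB/√12 = 231.934 µV / √12 = 66.95 µV.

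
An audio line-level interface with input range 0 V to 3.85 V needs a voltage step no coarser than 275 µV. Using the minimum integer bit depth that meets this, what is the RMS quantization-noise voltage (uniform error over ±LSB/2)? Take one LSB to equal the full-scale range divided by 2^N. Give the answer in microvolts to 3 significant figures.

67.8 µV

Range is 3.85 V.
Need 2^N ≥ 3.85 V / 275 µV = 14000 → N_min = 14.
LSB = 3.85 V / 2^14 = 234.99 µV.
RMS noise = LSB/√12 = 67.8 µV.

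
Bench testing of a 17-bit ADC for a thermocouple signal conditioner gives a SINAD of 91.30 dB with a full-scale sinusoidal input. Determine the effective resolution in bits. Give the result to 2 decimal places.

14.87 bits

Inverting SNR = 6.02 N + 1.76: N_eff = (91.30 − 1.76)/6.02 = 14.8738.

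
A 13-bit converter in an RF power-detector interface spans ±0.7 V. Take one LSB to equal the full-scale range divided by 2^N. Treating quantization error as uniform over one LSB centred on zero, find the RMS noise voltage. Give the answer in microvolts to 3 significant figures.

49.3 µV

The full-scale span is 0.7 − (-0.7) = 1.4 V.
Step size = 1.4/8192 V = 170.90 µV.
RMS of a uniform error over width LSB is LSB/√12 = 49.3 µV.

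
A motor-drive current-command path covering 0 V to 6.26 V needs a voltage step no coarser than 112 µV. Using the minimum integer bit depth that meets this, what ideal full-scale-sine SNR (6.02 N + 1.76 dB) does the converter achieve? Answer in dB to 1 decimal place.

Range is 6.26 V.
Required number of levels: 6.26/112 µV = 55893; smallest N with 2^N ≥ that is 16.
6.02(16) + 1.76 = 98.08 dB.

98.1 dB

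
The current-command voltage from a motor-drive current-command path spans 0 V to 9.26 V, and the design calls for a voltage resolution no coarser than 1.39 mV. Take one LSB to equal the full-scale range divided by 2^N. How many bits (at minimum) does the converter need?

Span = 9.26 V.
Levels needed ≥ 9.26/1.39 mV = 6662. 2^13 = 8192 suffices, so N_min = 13.

13 bits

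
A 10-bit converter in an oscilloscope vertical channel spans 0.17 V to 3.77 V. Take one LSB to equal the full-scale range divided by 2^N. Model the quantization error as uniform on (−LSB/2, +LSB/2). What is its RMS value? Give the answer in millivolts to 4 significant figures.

Full-scale range = 3.77 V − (0.17 V) = 3.6 V.
One LSB is 3.6 V / 1024 = 3.51563 mV.
V_rms = LSB/√12 = 3.51563 mV / √12 = 1.015 mV.

1.015 mV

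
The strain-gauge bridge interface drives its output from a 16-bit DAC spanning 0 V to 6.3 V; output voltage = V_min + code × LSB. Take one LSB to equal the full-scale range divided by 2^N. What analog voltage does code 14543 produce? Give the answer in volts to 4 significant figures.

Range is 6.3 V. LSB = 6.3 V / 2^16.
Output = V_min + (14543/65536) × range = 0 + 0.221909 × 6.3 V
      = 0 + 1.39802 = 1.39802 V.

1.398 V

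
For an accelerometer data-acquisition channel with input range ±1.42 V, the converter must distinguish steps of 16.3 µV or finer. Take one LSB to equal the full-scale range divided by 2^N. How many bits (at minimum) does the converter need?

18 bits

Span: 1.42 V − (-1.42 V) = 2.84 V.
Required number of levels: 2.84/16.3 µV = 174230; smallest N with 2^N ≥ that is 18.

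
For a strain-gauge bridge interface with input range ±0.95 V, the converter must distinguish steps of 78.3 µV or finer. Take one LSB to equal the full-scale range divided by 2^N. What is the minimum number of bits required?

15 bits

Full-scale range = 0.95 V − (-0.95 V) = 1.9 V.
Need 2^N ≥ 1.9 V / 78.3 µV = 24270 → N_min = 15.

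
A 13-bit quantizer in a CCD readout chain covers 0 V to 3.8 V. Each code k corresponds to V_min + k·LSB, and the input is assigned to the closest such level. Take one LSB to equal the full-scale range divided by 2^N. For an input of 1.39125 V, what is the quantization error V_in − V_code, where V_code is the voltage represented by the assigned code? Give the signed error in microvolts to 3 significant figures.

Range is 3.8 V. LSB = 3.8 V / 2^13 ≈ 463.9 µV.
(V_in − V_min)/LSB = (1.39125 − (0)) × 8192/3.8 = 2999.2421 → nearest code k = 2999.
Reconstructed level: 0 + 2999 × 3.8/8192 V = 1.391137695 V.
Error = V_in − V_code = 1.39125 − (1.391137695) = +112 µV.

+112 µV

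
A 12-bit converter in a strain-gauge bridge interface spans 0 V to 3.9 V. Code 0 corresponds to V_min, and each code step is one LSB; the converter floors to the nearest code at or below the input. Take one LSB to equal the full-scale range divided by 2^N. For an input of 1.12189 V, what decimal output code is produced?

1178

Span = 3.9 V. LSB = 3.9 V / 2^12 ≈ 0.9521 mV.
(V_in − V_min) × 2^12/range = (1.12189 − (0)) × 4096/3.9 = 1178.272.
Floor → code = 1178.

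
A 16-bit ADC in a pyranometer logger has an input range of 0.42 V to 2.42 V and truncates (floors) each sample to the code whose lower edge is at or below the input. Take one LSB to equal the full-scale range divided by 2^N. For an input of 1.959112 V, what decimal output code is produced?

The full-scale span is 2.42 − (0.42) = 2 V. LSB = 2 V / 2^16 ≈ 30.52 µV.
code = ⌊(V_in − V_min)/LSB⌋ = ⌊(V_in − V_min) × 2^16 / range⌋
     = ⌊(1.959112 − (0.42)) × 65536 / 2⌋ = ⌊1.539112 × 65536/2⌋
     = ⌊50433.622⌋ = 50433.

50433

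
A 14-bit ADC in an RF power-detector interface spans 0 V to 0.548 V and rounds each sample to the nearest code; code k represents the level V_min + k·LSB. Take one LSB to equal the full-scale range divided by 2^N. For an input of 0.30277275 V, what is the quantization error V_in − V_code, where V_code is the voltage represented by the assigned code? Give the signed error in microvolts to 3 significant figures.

+8.10 µV

Span = 0.548 V. LSB = 0.548 V / 2^14 ≈ 33.45 µV.
(0.30277275 − (0)) / LSB = 0.30277275 × 16384/0.548 = 9052.2422. Nearest integer: k = 9052.
V_code = 0 + (9052/16384) × 0.548 = 0.30276464844 V.
V_in − V_code = 0.30277275 − (0.30276464844) = +8.10 µV.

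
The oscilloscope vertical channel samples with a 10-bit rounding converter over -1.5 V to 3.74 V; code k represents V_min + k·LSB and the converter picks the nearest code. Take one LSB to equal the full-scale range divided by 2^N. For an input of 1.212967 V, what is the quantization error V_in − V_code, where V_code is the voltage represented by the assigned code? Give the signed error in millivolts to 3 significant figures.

Range = 3.74 − (-1.5) = 5.24 V. LSB = 5.24 V / 2^10 ≈ 5.117 mV.
(1.212967 − (-1.5)) / LSB = 2.712967 × 1024/5.24 = 530.1676. Nearest integer: k = 530.
V_code = V_min + k × range/2^10 = -1.5 + 530 × 5.24/1024 = 1.212109375 V.
e = 1.212967 − (1.212109375) = +0.858 mV.

+0.858 mV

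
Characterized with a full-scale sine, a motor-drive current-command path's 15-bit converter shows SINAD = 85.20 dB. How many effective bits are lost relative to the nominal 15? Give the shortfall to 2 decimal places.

1.14 bits

N_eff = (85.20 − 1.76)/6.02 = 13.8605 bits.
15 − 13.8605 = 1.14 bits below nominal.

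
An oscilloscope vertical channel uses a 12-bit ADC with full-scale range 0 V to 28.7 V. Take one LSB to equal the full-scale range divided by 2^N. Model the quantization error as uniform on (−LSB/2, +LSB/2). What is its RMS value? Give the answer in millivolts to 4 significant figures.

2.023 mV

Full-scale range = 28.7 V.
Step size = 28.7/4096 V = 7.00684 mV.
V_rms = LSB/√12 = 7.00684 mV / √12 = 2.023 mV.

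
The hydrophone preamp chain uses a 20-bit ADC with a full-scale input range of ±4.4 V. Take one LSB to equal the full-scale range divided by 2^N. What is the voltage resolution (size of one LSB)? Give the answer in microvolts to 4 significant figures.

Range = 4.4 − (-4.4) = 8.8 V.
There are 2^20 = 1048576 steps.
LSB = 8.8 V / 2^20 = 8.392 µV.

8.392 µV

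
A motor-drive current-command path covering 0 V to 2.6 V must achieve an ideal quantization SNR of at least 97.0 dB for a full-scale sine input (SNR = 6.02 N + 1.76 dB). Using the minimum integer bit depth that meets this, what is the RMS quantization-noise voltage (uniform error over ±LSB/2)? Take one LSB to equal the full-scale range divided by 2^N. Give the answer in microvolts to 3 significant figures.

Span = 2.6 V.
Required N = ⌈(97.0 − 1.76)/6.02⌉ = ⌈15.821⌉ = 16.
LSB = 2.6 V / 2^16 = 39.673 µV.
V_rms = LSB/√12 = 11.5 µV.

11.5 µV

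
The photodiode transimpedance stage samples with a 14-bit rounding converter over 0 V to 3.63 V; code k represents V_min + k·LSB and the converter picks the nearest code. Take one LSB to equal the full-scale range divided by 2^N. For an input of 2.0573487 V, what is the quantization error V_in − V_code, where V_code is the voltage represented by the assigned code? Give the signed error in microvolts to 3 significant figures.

−35.3 µV

Span = 3.63 V. LSB = 3.63 V / 2^14 ≈ 221.6 µV.
(V_in − V_min)/LSB = (2.0573487 − (0)) × 16384/3.63 = 9285.8405 → nearest code k = 9286.
V_code = V_min + k × range/2^14 = 0 + 9286 × 3.63/16384 = 2.0573840332 V.
e = 2.0573487 − (2.0573840332) = −35.3 µV.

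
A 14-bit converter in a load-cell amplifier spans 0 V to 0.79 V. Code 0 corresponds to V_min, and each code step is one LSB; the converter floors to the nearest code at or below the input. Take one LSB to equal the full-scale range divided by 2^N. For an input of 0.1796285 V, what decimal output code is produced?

3725

Full-scale range = 0.79 V. LSB = 0.79 V / 2^14 ≈ 48.22 µV.
V_in − V_min = 0.1796285 − (0) = 0.1796285 V.
Divide by LSB: 0.1796285 × 16384/0.79 = 3725.3587.
Truncating gives code 3725.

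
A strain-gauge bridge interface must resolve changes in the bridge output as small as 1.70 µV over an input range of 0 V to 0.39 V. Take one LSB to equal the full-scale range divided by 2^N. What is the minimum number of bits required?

Range is 0.39 V.
0.39 V / 1.70 µV = 229400. Since 2^17 = 131072 and 2^18 = 262144, N = 18.

18 bits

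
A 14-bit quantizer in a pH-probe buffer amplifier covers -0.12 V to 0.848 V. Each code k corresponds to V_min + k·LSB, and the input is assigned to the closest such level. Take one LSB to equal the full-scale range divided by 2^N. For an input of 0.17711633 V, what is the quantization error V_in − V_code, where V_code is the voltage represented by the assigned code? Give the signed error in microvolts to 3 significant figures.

Span: 0.848 V − (-0.12 V) = 0.968 V. LSB = 0.968 V / 2^14 ≈ 59.08 µV.
(V_in − V_min)/LSB = (0.17711633 − (-0.12)) × 16384/0.968 = 5028.8780 → nearest code k = 5029.
V_code = -0.12 + (5029/16384) × 0.968 = 0.17712353516 V.
V_in − V_code = 0.17711633 − (0.17712353516) = −7.21 µV.

−7.21 µV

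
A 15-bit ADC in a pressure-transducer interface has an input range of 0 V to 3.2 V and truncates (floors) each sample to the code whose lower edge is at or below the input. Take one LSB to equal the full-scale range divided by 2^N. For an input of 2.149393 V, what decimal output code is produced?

Span = 3.2 V. LSB = 3.2 V / 2^15 ≈ 97.66 µV.
code = ⌊(V_in − V_min)/LSB⌋ = ⌊(V_in − V_min) × 2^15 / range⌋
     = ⌊(2.149393 − (0)) × 32768 / 3.2⌋ = ⌊2.149393 × 32768/3.2⌋
     = ⌊22009.784⌋ = 22009.

22009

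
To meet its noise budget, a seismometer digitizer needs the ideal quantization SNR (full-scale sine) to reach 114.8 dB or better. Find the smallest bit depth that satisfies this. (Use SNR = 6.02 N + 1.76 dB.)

N ≥ (114.8 − 1.76)/6.02 = 18.777 → N_min = 19.

19 bits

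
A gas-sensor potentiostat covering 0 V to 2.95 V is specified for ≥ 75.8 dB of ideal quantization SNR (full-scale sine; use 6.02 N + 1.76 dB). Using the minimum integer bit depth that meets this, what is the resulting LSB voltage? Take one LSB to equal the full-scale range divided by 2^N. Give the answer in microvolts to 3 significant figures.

Span = 2.95 V.
N ≥ (75.8 − 1.76)/6.02 = 12.299 → N_min = 13.
Step size = 2.95/8192 V = 360 µV.

360 µV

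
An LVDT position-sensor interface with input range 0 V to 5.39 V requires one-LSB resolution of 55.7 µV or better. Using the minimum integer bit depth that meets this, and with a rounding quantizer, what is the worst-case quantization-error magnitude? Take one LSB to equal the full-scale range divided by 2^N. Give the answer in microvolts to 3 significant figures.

Full-scale range = 5.39 V.
Levels needed ≥ 5.39/55.7 µV = 96770. 2^17 = 131072 suffices, so N_min = 17.
LSB = 5.39 V ÷ 2^17 = 5.39/131072 V = 41.122 µV.
|e|_max = LSB/2 = 20.6 µV.

20.6 µV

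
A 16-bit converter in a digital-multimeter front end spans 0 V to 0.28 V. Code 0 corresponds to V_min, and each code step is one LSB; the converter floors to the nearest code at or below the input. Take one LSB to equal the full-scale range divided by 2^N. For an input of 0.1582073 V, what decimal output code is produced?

Range is 0.28 V. LSB = 0.28 V / 2^16 ≈ 4.272 µV.
V_in − V_min = 0.1582073 − (0) = 0.1582073 V.
Divide by LSB: 0.1582073 × 65536/0.28 = 37029.5486.
Truncating gives code 37029.

37029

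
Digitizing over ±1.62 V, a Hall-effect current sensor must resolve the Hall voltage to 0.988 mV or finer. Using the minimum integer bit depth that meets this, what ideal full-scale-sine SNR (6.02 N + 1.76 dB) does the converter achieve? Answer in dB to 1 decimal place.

The full-scale span is 1.62 − (-1.62) = 3.24 V.
Levels needed ≥ 3.24/0.988 mV = 3279. 2^12 = 4096 suffices, so N_min = 12.
Ideal SNR at N = 12: 6.02·12 + 1.76 = 74.0 dB.

74.0 dB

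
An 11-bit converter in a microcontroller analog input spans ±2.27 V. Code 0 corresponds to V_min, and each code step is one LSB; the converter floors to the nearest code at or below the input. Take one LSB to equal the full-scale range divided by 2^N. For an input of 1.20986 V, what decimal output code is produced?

1569

Span: 2.27 V − (-2.27 V) = 4.54 V. LSB = 4.54 V / 2^11 ≈ 2.217 mV.
code = ⌊(V_in − V_min)/LSB⌋ = ⌊(V_in − V_min) × 2^11 / range⌋
     = ⌊(1.20986 − (-2.27)) × 2048 / 4.54⌋ = ⌊3.47986 × 2048/4.54⌋
     = ⌊1569.769⌋ = 1569.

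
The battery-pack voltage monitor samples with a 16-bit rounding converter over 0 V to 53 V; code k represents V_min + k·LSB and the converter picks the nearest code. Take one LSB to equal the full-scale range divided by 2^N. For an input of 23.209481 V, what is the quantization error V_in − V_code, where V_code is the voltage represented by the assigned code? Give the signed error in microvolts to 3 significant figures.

Range is 53 V. LSB = 53 V / 2^16 ≈ 0.8087 mV.
Position in LSBs: (23.209481 − (0)) × 65536/53 = 28699.1801; rounding gives k = 28699.
V_code = V_min + k × range/2^16 = 0 + 28699 × 53/65536 = 23.209335327 V.
V_in − V_code = 23.209481 − (23.209335327) = +146 µV.

+146 µV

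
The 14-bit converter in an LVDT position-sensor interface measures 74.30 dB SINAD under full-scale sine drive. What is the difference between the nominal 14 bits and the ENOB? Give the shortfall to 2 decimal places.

Effective bits = (74.30 − 1.76)/6.02 = 12.0498.
Lost resolution: 14 − 12.0498 = 1.9502 bits.

1.95 bits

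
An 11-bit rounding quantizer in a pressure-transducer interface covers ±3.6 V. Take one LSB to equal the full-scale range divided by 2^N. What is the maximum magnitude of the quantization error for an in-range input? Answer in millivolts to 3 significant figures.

Range = 3.6 − (-3.6) = 7.2 V.
LSB = 7.2 V ÷ 2^11 = 7.2/2048 V = 3.5156 mV.
|e|_max = LSB/2 = 1.76 mV.

1.76 mV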